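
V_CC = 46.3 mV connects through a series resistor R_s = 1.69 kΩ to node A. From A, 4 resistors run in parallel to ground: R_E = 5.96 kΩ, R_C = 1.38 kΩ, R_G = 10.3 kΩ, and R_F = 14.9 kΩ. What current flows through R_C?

I ≈ 12.0 µA

Parallel bank: R_p = 1/(1/5.96 + 1/1.38 + 1/10.3 + 1/14.9) = 0.9464 kΩ.
Node voltage V_A = V_CC · R_p/(R_s + R_p) = 46.3 × 0.3590 = 16.62 mV.
I(R_C) = V_A / R_C = 16.62/1.38 = 12.04 µA.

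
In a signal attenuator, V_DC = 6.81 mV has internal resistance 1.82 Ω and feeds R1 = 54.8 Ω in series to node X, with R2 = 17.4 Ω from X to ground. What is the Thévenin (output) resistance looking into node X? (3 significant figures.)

R_th ≈ 13.3 Ω

R1' = 1.82 + 54.8 = 56.62 Ω (source resistance + R1).
Zeroing V_DC shorts the top of R1' to ground, so R_th = R1' ‖ R2 = 13.31 Ω.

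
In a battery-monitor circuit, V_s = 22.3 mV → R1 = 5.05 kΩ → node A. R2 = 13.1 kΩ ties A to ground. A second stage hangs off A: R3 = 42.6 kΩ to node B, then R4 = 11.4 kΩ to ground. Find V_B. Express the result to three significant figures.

The second stage (R3 + R4 = 54.00 kΩ) loads node A in parallel with R2.
R2 ‖ (R3+R4) = 10.54 kΩ.
First divider: V_A = V_s · 10.54/(5.05 + 10.54) = 15.08 mV.
Then the unloaded second divider: V_B = V_A × R4/(R3+R4) = 15.08 × 0.2111 = 3.183 mV.

V_B ≈ 3.18 mV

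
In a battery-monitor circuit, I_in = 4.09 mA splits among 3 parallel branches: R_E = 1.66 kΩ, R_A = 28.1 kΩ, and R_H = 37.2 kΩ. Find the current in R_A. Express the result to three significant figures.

I ≈ 0.219 mA

ΣG = 1/1.66 + 1/28.1 + 1/37.2 = 0.6649.
R_A takes the fraction G_k/ΣG = 0.03559/0.6649 = 0.05352, so I = 4.09 × 0.05352 = 0.2189 mA.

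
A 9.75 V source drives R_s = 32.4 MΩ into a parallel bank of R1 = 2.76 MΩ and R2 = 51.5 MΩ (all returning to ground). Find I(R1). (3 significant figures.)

I ≈ 0.264 µA

Parallel bank: R_p = 1/(1/2.76 + 1/51.5) = 2.620 MΩ.
V_A by voltage divider: V_A = 9.75 × 2.620/(32.4 + 2.620) = 0.7293 V.
Branch current I = V_A/R1 = 0.7293/2.76 = 0.2643 µA.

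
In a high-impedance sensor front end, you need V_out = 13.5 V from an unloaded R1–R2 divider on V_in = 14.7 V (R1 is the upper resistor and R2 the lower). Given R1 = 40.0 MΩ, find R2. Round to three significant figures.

The divider ratio is R2/(R1+R2) = 13.5/14.7 = 0.9184.
R2 = R1 · 0.9184/(1 − 0.9184) = 450.0 MΩ.

R2 ≈ 450 MΩ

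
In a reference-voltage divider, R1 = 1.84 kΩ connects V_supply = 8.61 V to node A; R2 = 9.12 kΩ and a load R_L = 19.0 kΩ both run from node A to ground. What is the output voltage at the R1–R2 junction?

V_out ≈ 6.63 V

The load sits in parallel with R2, giving an effective lower resistance R2' = R2·R_L/(R2+R_L) = 6.162 kΩ.
Now apply the divider: V_out = 8.61 × 0.7701 = 6.630 V.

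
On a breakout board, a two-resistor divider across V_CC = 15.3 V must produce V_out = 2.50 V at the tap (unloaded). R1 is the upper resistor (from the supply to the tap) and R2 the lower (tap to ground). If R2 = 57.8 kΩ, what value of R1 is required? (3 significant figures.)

Required fraction k = V_out/V_CC = 0.1634.
So R1 = R2 · (V_CC/V_out − 1) = 57.8 × (15.3/2.50 − 1) = 57.8 × 5.120 = 295.9 kΩ.

R1 ≈ 296 kΩ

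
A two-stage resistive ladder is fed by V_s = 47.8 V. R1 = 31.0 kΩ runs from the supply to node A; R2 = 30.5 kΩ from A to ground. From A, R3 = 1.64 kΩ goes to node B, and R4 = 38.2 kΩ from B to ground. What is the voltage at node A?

Node A sees R2 in parallel with the series input of stage 2, R3 + R4 = 39.84 kΩ.
Effective lower resistance at A: R2 ‖ 39.84 = 17.27 kΩ.
First divider: V_A = V_s · 17.27/(31.0 + 17.27) = 17.10 V.

V_A ≈ 17.1 V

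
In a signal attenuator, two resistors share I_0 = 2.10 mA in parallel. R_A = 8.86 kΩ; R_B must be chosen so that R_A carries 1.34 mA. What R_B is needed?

R_B ≈ 15.6 kΩ

In a two-way split, I_A/I_0 = R_B/(R_A + R_B).
1.34/2.10 = R_B/(R_A + R_B) → R_B = R_A · (0.6381)/(1 − 0.6381) = 8.86 × 1.763 = 15.62 kΩ.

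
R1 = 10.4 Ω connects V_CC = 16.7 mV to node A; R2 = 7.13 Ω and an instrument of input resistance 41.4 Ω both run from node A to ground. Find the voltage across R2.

First combine the lower leg with the load: R2 ‖ R_L = 6.082 Ω.
Now apply the divider: V_out = 16.7 × 0.3690 = 6.163 mV.

V_out ≈ 6.16 mV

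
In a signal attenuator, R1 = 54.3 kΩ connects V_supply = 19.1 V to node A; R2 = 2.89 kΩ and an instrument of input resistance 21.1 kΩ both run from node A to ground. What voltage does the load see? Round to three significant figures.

V_out ≈ 0.854 V

First combine the lower leg with the load: R2 ‖ R_L = 2.542 kΩ.
Now apply the divider: V_out = 19.1 × 0.04472 = 0.8541 V.
(Unloaded it would be 0.965 V; the load pulls it down.)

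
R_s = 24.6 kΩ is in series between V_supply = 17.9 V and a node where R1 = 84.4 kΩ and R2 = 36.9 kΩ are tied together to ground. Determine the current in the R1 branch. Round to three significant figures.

Equivalent of the parallel group: R_p = 25.67 kΩ.
V_A = 17.9 × 25.67/50.27 = 9.141 V.
Branch current I = V_A/R1 = 9.141/84.4 = 0.1083 mA.
(Equivalently: I_total = 0.3560 mA, then current-divider fraction G_k/ΣG = 0.3042.)

I ≈ 0.108 mA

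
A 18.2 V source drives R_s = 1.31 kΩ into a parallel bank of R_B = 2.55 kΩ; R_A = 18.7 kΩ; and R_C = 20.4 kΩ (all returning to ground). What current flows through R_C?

Equivalent of the parallel group: R_p = 2.022 kΩ.
V_A = 18.2 × 2.022/3.332 = 11.04 V.
I(R_C) = V_A / R_C = 11.04/20.4 = 0.5414 mA.

I ≈ 0.541 mA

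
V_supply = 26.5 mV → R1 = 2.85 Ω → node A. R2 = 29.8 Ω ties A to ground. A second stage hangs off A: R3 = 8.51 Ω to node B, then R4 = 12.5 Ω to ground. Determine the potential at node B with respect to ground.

V_B ≈ 12.8 mV

The second stage (R3 + R4 = 21.01 Ω) loads node A in parallel with R2.
Effective lower resistance at A: R2 ‖ 21.01 = 12.32 Ω.
First divider: V_A = V_supply · 12.32/(2.85 + 12.32) = 21.52 mV.
Then the unloaded second divider: V_B = V_A × R4/(R3+R4) = 21.52 × 0.5950 = 12.80 mV.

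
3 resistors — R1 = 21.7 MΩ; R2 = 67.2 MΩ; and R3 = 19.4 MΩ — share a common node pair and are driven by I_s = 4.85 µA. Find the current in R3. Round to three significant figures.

I ≈ 2.22 µA

ΣG = 1/21.7 + 1/67.2 + 1/19.4 = 0.1125.
R3 takes the fraction G_k/ΣG = 0.05155/0.1125 = 0.4581, so I = 4.85 × 0.4581 = 2.222 µA.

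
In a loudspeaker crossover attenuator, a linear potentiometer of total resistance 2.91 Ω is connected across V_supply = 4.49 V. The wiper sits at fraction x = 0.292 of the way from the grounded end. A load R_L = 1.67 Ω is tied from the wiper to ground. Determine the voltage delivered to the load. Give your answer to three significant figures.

V_out ≈ 0.964 V

Split the track: R_lower = x·R_p = 0.8497 Ω, R_upper = (1−x)·R_p = 2.060 Ω.
R_L loads the lower segment: effective lower R = 0.5632 Ω.
Loaded-divider output: V_out = 4.49 × 0.2147 = 0.9639 V.
(Unloaded: V_out = x·V_supply = 1.31 V.)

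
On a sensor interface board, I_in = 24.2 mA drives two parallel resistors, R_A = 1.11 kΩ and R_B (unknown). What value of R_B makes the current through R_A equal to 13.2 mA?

R_B ≈ 1.33 kΩ

The fraction through R_A equals R_B/(R_A+R_B).
With f = 0.5455, R_B = R_A · f/(1−f) = 1.11 × 1.200 = 1.332 kΩ.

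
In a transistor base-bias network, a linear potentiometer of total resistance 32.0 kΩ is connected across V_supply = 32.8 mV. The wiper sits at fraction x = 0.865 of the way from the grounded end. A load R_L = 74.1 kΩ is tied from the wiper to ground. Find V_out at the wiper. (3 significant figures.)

Lower segment x·R_p = 27.68 kΩ; upper segment (1−x)·R_p = 4.320 kΩ.
(x·R_p) ‖ R_L = 20.15 kΩ.
Then V_out = V_supply · 20.15/(4.320 + 20.15) = 27.01 mV.

V_out ≈ 27.0 mV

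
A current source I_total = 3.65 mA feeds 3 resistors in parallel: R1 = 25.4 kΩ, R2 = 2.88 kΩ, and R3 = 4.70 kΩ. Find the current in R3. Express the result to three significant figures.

Conductances: ΣG = 1/25.4 + 1/2.88 + 1/4.70 = 0.5994 (1/kΩ).
Current divider: I(R3) = I_total · G_k/ΣG = 3.65 × (0.2128/0.5994) = 3.65 × 0.3550 = 1.296 mA.

I ≈ 1.30 mA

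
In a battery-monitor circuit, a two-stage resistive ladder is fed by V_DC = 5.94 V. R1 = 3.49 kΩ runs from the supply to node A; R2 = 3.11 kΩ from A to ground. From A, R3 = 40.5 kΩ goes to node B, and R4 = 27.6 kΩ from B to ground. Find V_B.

V_B ≈ 1.11 V

Looking into the second stage from A: R3 + R4 = 68.10 kΩ appears in parallel with R2.
R2 ‖ (R3+R4) = 2.974 kΩ.
First divider: V_A = V_DC · 2.974/(3.49 + 2.974) = 2.733 V.
Stage 2 is unloaded, so V_B = V_A · R4/(R3+R4) = 2.733 × 27.6/68.10 = 1.108 V.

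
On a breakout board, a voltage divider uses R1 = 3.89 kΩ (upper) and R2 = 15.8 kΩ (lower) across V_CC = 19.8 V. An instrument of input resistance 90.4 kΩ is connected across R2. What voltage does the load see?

First combine the lower leg with the load: R2 ‖ R_L = 13.45 kΩ.
Then V_out = V_CC · R2'/(R1 + R2') = 19.8 × 13.45/17.34 = 15.36 V.

V_out ≈ 15.4 V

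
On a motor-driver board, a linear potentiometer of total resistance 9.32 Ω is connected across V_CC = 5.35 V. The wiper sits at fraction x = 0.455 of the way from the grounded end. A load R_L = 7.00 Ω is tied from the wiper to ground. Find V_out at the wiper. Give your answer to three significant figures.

V_out ≈ 1.83 V

Lower segment x·R_p = 4.241 Ω; upper segment (1−x)·R_p = 5.079 Ω.
Lower segment in parallel with the load: 4.241 ‖ 7.00 = 2.641 Ω.
Loaded-divider output: V_out = 5.35 × 0.3421 = 1.830 V.
(Unloaded: V_out = x·V_CC = 2.43 V.)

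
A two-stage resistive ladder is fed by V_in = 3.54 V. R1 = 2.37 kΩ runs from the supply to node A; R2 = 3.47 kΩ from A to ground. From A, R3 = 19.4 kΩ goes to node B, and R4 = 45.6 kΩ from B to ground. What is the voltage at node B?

V_B ≈ 1.44 V

Node A sees R2 in parallel with the series input of stage 2, R3 + R4 = 65.00 kΩ.
Effective lower resistance at A: R2 ‖ 65.00 = 3.294 kΩ.
V_A = 3.54 × 3.294/(2.37 + 3.294) = 2.059 V.
Then the unloaded second divider: V_B = V_A × R4/(R3+R4) = 2.059 × 0.7015 = 1.444 V.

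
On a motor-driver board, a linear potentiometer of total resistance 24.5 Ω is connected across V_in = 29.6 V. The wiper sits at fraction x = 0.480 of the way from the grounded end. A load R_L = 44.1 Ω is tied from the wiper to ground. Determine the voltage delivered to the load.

V_out ≈ 12.5 V

The pot divides into 12.74 Ω above the wiper and 11.76 Ω below.
(x·R_p) ‖ R_L = 9.284 Ω.
Loaded-divider output: V_out = 29.6 × 0.4215 = 12.48 V.
(Unloaded: V_out = x·V_in = 14.2 V.)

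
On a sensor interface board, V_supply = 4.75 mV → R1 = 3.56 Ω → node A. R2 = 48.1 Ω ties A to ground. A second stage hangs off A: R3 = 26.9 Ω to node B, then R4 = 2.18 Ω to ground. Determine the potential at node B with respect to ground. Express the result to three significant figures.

V_B ≈ 0.298 mV

Looking into the second stage from A: R3 + R4 = 29.08 Ω appears in parallel with R2.
Effective lower resistance at A: R2 ‖ 29.08 = 18.12 Ω.
So V_A = 4.75 × 0.8358 = 3.970 mV.
V_B = V_A × 0.07497 = 0.2976 mV.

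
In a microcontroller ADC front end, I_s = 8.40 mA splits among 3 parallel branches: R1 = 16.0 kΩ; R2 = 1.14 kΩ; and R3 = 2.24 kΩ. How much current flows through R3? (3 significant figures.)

I ≈ 2.71 mA

Conductances: ΣG = 1/16.0 + 1/1.14 + 1/2.24 = 1.386 (1/kΩ).
Current divider: I(R3) = I_s · G_k/ΣG = 8.40 × (0.4464/1.386) = 8.40 × 0.3221 = 2.705 mA.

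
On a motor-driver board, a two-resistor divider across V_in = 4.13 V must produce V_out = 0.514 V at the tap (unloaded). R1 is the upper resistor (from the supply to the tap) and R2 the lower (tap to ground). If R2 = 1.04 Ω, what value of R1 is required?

The divider ratio is R2/(R1+R2) = 0.514/4.13 = 0.1245.
R1 = R2·(1/k − 1) = 1.04 × 7.035 = 7.316 Ω.

R1 ≈ 7.32 Ω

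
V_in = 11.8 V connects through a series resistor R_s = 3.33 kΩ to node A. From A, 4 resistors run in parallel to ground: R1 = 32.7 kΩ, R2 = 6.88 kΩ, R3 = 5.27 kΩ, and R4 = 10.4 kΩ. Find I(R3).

Combine the parallel branches: R_p = (1/32.7 + 1/6.88 + 1/5.27 + 1/10.4)⁻¹ = 2.165 kΩ.
Node voltage V_A = V_in · R_p/(R_s + R_p) = 11.8 × 0.3940 = 4.649 V.
I(R3) = V_A / R3 = 4.649/5.27 = 0.8823 mA.

I ≈ 0.882 mA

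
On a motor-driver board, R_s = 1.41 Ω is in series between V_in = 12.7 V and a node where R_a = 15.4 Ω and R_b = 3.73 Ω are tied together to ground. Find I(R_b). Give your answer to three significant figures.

Equivalent of the parallel group: R_p = 3.003 Ω.
V_A by voltage divider: V_A = 12.7 × 3.003/(1.41 + 3.003) = 8.642 V.
Branch current I = V_A/R_b = 8.642/3.73 = 2.317 A.

I ≈ 2.32 A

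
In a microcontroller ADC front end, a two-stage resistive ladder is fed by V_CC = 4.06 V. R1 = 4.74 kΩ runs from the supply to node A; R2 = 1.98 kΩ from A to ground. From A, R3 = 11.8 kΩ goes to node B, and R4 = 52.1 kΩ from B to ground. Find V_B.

V_B ≈ 0.954 V

Looking into the second stage from A: R3 + R4 = 63.90 kΩ appears in parallel with R2.
R2 ‖ (R3+R4) = 1.920 kΩ.
So V_A = 4.06 × 0.2883 = 1.171 V.
Then the unloaded second divider: V_B = V_A × R4/(R3+R4) = 1.171 × 0.8153 = 0.9545 V.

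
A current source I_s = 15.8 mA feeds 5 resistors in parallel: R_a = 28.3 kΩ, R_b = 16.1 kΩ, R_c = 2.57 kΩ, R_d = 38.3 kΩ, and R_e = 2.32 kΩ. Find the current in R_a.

I ≈ 0.592 mA

ΣG = 1/28.3 + 1/16.1 + 1/2.57 + 1/38.3 + 1/2.32 = 0.9437.
Current divider: I(R_a) = I_s · G_k/ΣG = 15.8 × (0.03534/0.9437) = 15.8 × 0.03744 = 0.5916 mA.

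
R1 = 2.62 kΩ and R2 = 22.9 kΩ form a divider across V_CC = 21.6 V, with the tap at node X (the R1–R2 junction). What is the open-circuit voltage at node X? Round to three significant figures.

V_th ≈ 19.4 V

With X open, the divider is unloaded: V_th = 21.6 × 22.9/25.52 = 19.38 V.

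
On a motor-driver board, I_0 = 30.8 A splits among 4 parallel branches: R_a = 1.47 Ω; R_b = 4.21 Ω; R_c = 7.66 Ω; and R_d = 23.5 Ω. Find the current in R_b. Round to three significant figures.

ΣG = 1/1.47 + 1/4.21 + 1/7.66 + 1/23.5 = 1.091.
By the current-divider rule, I = I_0 · G_k/ΣG = 30.8 × 0.2177 = 6.706 A.

I ≈ 6.71 A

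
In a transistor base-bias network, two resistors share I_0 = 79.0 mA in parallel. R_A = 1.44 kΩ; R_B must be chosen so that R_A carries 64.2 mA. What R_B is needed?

R_B ≈ 6.25 kΩ

The fraction through R_A equals R_B/(R_A+R_B).
64.2/79.0 = R_B/(R_A + R_B) → R_B = R_A · (0.8127)/(1 − 0.8127) = 1.44 × 4.338 = 6.246 kΩ.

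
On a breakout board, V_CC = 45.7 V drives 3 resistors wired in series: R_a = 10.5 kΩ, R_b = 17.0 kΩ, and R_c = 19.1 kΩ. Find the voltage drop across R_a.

V ≈ 10.3 V

Total series resistance ΣR = 10.5 + 17.0 + 19.1 = 46.60 kΩ.
V = V_CC · R/ΣR = 45.7 × 0.2253 = 10.30 V.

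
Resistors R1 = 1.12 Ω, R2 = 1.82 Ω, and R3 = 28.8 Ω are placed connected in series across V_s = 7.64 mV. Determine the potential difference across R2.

Total series resistance ΣR = 1.12 + 1.82 + 28.8 = 31.74 Ω.
V = V_s · R/ΣR = 7.64 × 0.05734 = 0.4381 mV.

V ≈ 0.438 mV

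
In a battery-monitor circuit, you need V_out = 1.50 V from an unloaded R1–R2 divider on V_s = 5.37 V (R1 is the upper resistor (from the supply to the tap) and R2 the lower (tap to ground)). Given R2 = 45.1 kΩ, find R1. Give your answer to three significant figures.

R1 ≈ 116 kΩ

Required fraction k = V_out/V_s = 0.2793.
Rearranging, R1 = R2·(1−k)/k = 45.1 × 2.580 = 116.4 kΩ.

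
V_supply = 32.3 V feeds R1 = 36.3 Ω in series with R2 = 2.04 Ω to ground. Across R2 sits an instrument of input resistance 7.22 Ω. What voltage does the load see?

First combine the lower leg with the load: R2 ‖ R_L = 1.591 Ω.
Voltage divider with the loaded lower leg: V_out = 32.3 × 1.591/(36.3 + 1.591) = 32.3 × 0.04198 = 1.356 V.
(Unloaded it would be 1.72 V; the load pulls it down.)

V_out ≈ 1.36 V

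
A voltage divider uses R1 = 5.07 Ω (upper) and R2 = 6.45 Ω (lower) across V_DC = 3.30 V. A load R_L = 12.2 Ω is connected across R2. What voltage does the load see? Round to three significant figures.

V_out ≈ 1.50 V

The load sits in parallel with R2, giving an effective lower resistance R2' = R2·R_L/(R2+R_L) = 4.219 Ω.
Then V_out = V_DC · R2'/(R1 + R2') = 3.30 × 4.219/9.289 = 1.499 V.
(Unloaded it would be 1.85 V; the load pulls it down.)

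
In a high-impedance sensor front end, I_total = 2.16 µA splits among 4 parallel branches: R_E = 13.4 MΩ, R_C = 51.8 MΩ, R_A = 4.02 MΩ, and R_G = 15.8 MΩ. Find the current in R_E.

Total conductance ΣG = 1/13.4 + 1/51.8 + 1/4.02 + 1/15.8 = 0.4060 (units of 1/MΩ).
R_E takes the fraction G_k/ΣG = 0.07463/0.4060 = 0.1838, so I = 2.16 × 0.1838 = 0.3970 µA.

I ≈ 0.397 µA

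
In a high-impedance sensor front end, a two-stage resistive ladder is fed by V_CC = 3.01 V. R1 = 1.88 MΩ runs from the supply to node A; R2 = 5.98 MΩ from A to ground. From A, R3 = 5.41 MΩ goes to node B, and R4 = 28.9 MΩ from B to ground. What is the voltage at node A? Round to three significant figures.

The second stage (R3 + R4 = 34.31 MΩ) loads node A in parallel with R2.
Effective lower resistance at A: R2 ‖ 34.31 = 5.092 MΩ.
First divider: V_A = V_CC · 5.092/(1.88 + 5.092) = 2.198 V.

V_A ≈ 2.20 V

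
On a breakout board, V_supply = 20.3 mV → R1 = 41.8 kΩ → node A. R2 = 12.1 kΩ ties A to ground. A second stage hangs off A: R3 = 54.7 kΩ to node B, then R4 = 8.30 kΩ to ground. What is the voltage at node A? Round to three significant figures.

Node A sees R2 in parallel with the series input of stage 2, R3 + R4 = 63.00 kΩ.
Effective lower resistance at A: R2 ‖ 63.00 = 10.15 kΩ.
So V_A = 20.3 × 0.1954 = 3.966 mV.

V_A ≈ 3.97 mV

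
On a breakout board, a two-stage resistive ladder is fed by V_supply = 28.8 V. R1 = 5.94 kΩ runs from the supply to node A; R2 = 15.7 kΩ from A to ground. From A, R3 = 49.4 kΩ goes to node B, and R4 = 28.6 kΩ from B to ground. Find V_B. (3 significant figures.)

V_B ≈ 7.26 V

Node A sees R2 in parallel with the series input of stage 2, R3 + R4 = 78.00 kΩ.
Effective lower resistance at A: R2 ‖ 78.00 = 13.07 kΩ.
V_A = 28.8 × 13.07/(5.94 + 13.07) = 19.80 V.
V_B = V_A × 0.3667 = 7.260 V.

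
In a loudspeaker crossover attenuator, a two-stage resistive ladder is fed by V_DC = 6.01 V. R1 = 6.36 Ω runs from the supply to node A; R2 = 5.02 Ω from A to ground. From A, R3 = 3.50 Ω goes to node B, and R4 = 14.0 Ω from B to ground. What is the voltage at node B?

V_B ≈ 1.83 V

Node A sees R2 in parallel with the series input of stage 2, R3 + R4 = 17.50 Ω.
Effective lower resistance at A: R2 ‖ 17.50 = 3.901 Ω.
First divider: V_A = V_DC · 3.901/(6.36 + 3.901) = 2.285 V.
Then the unloaded second divider: V_B = V_A × R4/(R3+R4) = 2.285 × 0.8000 = 1.828 V.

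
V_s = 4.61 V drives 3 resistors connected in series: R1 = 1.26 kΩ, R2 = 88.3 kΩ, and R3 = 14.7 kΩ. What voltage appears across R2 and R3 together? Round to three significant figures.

Total series resistance ΣR = 1.26 + 88.3 + 14.7 = 104.3 kΩ.
R_{R2..R3} = 88.3 + 14.7 = 103.0 kΩ.
By the voltage-divider rule, V = 4.61 × 103.0/104.3 = 4.554 V.

V ≈ 4.55 V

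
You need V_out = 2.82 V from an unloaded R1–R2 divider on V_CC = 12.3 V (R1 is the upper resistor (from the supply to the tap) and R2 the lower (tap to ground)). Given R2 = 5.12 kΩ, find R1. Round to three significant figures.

R1 ≈ 17.2 kΩ

The divider ratio is R2/(R1+R2) = 2.82/12.3 = 0.2293.
Rearranging, R1 = R2·(1−k)/k = 5.12 × 3.362 = 17.21 kΩ.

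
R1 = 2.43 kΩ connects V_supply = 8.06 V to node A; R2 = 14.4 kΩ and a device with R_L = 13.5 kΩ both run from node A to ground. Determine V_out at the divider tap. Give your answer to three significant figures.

First combine the lower leg with the load: R2 ‖ R_L = 6.968 kΩ.
Then V_out = V_supply · R2'/(R1 + R2') = 8.06 × 6.968/9.398 = 5.976 V.
(Unloaded it would be 6.90 V; the load pulls it down.)

V_out ≈ 5.98 V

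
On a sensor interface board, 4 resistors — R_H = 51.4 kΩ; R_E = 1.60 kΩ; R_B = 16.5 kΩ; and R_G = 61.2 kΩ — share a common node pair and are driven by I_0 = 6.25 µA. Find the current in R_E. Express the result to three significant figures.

I ≈ 5.41 µA

ΣG = 1/51.4 + 1/1.60 + 1/16.5 + 1/61.2 = 0.7214.
By the current-divider rule, I = I_0 · G_k/ΣG = 6.25 × 0.8664 = 5.415 µA.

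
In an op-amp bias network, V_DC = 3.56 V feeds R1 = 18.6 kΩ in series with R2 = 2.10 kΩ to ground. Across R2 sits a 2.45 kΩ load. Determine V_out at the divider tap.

V_out ≈ 0.204 V

The load sits in parallel with R2, giving an effective lower resistance R2' = R2·R_L/(R2+R_L) = 1.131 kΩ.
Voltage divider with the loaded lower leg: V_out = 3.56 × 1.131/(18.6 + 1.131) = 3.56 × 0.05731 = 0.2040 V.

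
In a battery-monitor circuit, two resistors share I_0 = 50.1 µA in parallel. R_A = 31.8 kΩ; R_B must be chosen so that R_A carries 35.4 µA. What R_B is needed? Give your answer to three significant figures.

In a two-way split, I_A/I_0 = R_B/(R_A + R_B).
With f = 0.7066, R_B = R_A · f/(1−f) = 31.8 × 2.408 = 76.58 kΩ.

R_B ≈ 76.6 kΩ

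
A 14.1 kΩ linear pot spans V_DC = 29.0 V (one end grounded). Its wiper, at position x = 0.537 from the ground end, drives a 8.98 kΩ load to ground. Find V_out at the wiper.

V_out ≈ 11.2 V

Lower segment x·R_p = 7.572 kΩ; upper segment (1−x)·R_p = 6.528 kΩ.
Lower segment in parallel with the load: 7.572 ‖ 8.98 = 4.108 kΩ.
Loaded-divider output: V_out = 29.0 × 0.3862 = 11.20 V.
(Unloaded: V_out = x·V_DC = 15.6 V.)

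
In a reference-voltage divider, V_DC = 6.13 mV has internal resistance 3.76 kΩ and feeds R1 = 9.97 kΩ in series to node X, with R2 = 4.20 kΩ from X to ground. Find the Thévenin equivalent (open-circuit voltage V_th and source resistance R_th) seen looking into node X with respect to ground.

R1' = 3.76 + 9.97 = 13.73 kΩ (source resistance + R1).
With X open, the divider is unloaded: V_th = 6.13 × 4.20/17.93 = 1.436 mV.
Looking into X with the source shorted: R_th = R1'·R2/(R1'+R2) = 13.73 × 4.20/17.93 = 3.216 kΩ.

V_th ≈ 1.44 mV, R_th ≈ 3.22 kΩ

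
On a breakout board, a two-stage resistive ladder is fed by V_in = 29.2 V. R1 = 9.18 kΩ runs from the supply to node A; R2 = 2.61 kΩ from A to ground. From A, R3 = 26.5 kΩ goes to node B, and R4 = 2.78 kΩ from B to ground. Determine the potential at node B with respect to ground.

V_B ≈ 0.574 V

The second stage (R3 + R4 = 29.28 kΩ) loads node A in parallel with R2.
R2 ‖ (R3+R4) = 2.396 kΩ.
First divider: V_A = V_in · 2.396/(9.18 + 2.396) = 6.045 V.
Stage 2 is unloaded, so V_B = V_A · R4/(R3+R4) = 6.045 × 2.78/29.28 = 0.5739 V.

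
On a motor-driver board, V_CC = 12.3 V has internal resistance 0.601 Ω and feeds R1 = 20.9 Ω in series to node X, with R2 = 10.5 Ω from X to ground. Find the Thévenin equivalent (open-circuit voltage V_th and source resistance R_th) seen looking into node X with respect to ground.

V_th ≈ 4.04 V, R_th ≈ 7.05 Ω

R1' = 0.601 + 20.9 = 21.50 Ω (source resistance + R1).
Open-circuit (no load on X): V_th = V_CC · R2/(R1' + R2) = 12.3 × 10.5/(21.50 + 10.5) = 4.036 V.
With V_CC suppressed (replaced by a short), R_th = R1' ‖ R2 = (21.50 × 10.5)/(21.50 + 10.5) = 7.055 Ω.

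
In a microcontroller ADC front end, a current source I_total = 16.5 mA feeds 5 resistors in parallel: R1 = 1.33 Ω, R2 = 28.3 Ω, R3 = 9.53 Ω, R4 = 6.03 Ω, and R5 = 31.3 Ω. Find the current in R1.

I ≈ 11.4 mA

ΣG = 1/1.33 + 1/28.3 + 1/9.53 + 1/6.03 + 1/31.3 = 1.090.
By the current-divider rule, I = I_total · G_k/ΣG = 16.5 × 0.6898 = 11.38 mA.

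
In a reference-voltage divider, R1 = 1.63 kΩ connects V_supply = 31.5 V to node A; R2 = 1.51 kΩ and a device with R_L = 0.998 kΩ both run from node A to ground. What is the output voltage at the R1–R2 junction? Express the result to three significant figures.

V_out ≈ 8.48 V

R2 ‖ R_L = (1.51 × 0.998)/(1.51 + 0.998) = 0.6009 kΩ.
Voltage divider with the loaded lower leg: V_out = 31.5 × 0.6009/(1.63 + 0.6009) = 31.5 × 0.2693 = 8.484 V.
(Unloaded it would be 15.1 V; the load pulls it down.)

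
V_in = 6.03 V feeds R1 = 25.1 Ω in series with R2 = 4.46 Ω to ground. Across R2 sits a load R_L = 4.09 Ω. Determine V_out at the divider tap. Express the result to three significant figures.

V_out ≈ 0.472 V

The load sits in parallel with R2, giving an effective lower resistance R2' = R2·R_L/(R2+R_L) = 2.133 Ω.
Voltage divider with the loaded lower leg: V_out = 6.03 × 2.133/(25.1 + 2.133) = 6.03 × 0.07834 = 0.4724 V.
(Unloaded it would be 0.910 V; the load pulls it down.)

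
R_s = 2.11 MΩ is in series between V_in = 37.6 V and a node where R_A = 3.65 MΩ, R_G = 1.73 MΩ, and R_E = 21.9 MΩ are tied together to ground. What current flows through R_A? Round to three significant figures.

I ≈ 3.56 µA

Equivalent of the parallel group: R_p = 1.114 MΩ.
V_A = 37.6 × 1.114/3.224 = 12.99 V.
Branch current I = V_A/R_A = 12.99/3.65 = 3.559 µA.
(Equivalently: I_total = 11.66 µA, then current-divider fraction G_k/ΣG = 0.3052.)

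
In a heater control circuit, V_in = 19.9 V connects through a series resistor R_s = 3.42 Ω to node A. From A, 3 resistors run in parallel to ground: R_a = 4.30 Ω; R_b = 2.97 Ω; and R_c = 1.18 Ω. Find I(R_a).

I ≈ 0.792 A

Parallel bank: R_p = 1/(1/4.30 + 1/2.97 + 1/1.18) = 0.7059 Ω.
Node voltage V_A = V_in · R_p/(R_s + R_p) = 19.9 × 0.1711 = 3.405 V.
I(R_a) = V_A / R_a = 3.405/4.30 = 0.7917 A.
(Equivalently: I_total = 4.823 A, then current-divider fraction G_k/ΣG = 0.1642.)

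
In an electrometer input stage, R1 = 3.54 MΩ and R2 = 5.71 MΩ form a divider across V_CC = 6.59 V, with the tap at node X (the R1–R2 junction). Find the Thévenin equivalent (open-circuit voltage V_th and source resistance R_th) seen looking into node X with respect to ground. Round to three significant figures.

V_th ≈ 4.07 V, R_th ≈ 2.19 MΩ

Open-circuit (no load on X): V_th = V_CC · R2/(R1 + R2) = 6.59 × 5.71/(3.540 + 5.71) = 4.068 V.
Zeroing V_CC shorts the top of R1 to ground, so R_th = R1 ‖ R2 = 2.185 MΩ.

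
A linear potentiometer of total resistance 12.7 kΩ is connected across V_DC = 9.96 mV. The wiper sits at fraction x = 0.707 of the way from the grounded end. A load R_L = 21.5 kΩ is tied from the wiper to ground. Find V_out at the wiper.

Lower segment x·R_p = 8.979 kΩ; upper segment (1−x)·R_p = 3.721 kΩ.
Lower segment in parallel with the load: 8.979 ‖ 21.5 = 6.334 kΩ.
Then V_out = V_DC · 6.334/(3.721 + 6.334) = 6.274 mV.
(Unloaded: V_out = x·V_DC = 7.04 mV.)

V_out ≈ 6.27 mV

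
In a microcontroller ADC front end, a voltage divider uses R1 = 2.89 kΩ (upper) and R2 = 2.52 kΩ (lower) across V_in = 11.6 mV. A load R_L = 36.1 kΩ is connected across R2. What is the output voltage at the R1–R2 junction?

R2 ‖ R_L = (2.52 × 36.1)/(2.52 + 36.1) = 2.356 kΩ.
Voltage divider with the loaded lower leg: V_out = 11.6 × 2.356/(2.89 + 2.356) = 11.6 × 0.4491 = 5.209 mV.
(Unloaded it would be 5.40 mV; the load pulls it down.)

V_out ≈ 5.21 mV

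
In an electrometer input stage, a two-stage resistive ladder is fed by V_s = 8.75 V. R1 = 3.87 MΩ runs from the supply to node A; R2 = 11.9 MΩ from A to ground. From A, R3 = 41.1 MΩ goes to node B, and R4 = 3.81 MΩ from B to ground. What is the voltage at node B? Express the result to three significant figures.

V_B ≈ 0.526 V

The second stage (R3 + R4 = 44.91 MΩ) loads node A in parallel with R2.
R2 ‖ (R3+R4) = 9.407 MΩ.
First divider: V_A = V_s · 9.407/(3.87 + 9.407) = 6.200 V.
Then the unloaded second divider: V_B = V_A × R4/(R3+R4) = 6.200 × 0.08484 = 0.5260 V.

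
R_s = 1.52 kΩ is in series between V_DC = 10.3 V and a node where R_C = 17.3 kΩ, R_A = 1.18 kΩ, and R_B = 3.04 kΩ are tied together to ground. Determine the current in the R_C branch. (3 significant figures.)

Equivalent of the parallel group: R_p = 0.8102 kΩ.
V_A by voltage divider: V_A = 10.3 × 0.8102/(1.52 + 0.8102) = 3.581 V.
Branch current I = V_A/R_C = 3.581/17.3 = 0.2070 mA.
(Check via current divider: I_total = 4.420 mA; share G_k/ΣG = 0.04683 → same result.)

I ≈ 0.207 mA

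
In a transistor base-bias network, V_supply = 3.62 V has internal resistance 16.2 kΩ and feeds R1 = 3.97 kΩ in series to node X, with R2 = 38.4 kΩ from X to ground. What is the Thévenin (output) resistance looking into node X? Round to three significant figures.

R1' = 16.2 + 3.97 = 20.17 kΩ (source resistance + R1).
Looking into X with the source shorted: R_th = R1'·R2/(R1'+R2) = 20.17 × 38.4/58.57 = 13.22 kΩ.

R_th ≈ 13.2 kΩ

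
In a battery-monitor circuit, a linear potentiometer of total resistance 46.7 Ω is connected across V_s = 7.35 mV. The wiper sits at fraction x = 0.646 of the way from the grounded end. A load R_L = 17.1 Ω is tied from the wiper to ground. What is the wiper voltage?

V_out ≈ 2.92 mV

Split the track: R_lower = x·R_p = 30.17 Ω, R_upper = (1−x)·R_p = 16.53 Ω.
R_L loads the lower segment: effective lower R = 10.91 Ω.
Then V_out = V_s · 10.91/(16.53 + 10.91) = 2.923 mV.
(Unloaded: V_out = x·V_s = 4.75 mV.)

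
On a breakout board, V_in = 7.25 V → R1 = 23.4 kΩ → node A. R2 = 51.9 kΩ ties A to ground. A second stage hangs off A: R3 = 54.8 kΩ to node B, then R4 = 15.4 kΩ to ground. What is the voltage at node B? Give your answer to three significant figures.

V_B ≈ 0.891 V

Node A sees R2 in parallel with the series input of stage 2, R3 + R4 = 70.20 kΩ.
R2 ‖ (R3+R4) = 29.84 kΩ.
V_A = 7.25 × 29.84/(23.4 + 29.84) = 4.063 V.
Stage 2 is unloaded, so V_B = V_A · R4/(R3+R4) = 4.063 × 15.4/70.20 = 0.8914 V.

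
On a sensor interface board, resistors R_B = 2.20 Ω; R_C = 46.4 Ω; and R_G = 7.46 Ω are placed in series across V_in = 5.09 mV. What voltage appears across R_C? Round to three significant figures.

V ≈ 4.21 mV

ΣR = 2.20 + 46.4 + 7.46 = 56.06 Ω.
By the voltage-divider rule, V = 5.09 × 46.40/56.06 = 4.213 mV.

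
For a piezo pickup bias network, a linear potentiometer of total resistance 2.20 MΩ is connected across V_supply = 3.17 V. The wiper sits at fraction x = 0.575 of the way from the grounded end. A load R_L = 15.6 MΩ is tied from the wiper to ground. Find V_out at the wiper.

V_out ≈ 1.76 V

Split the track: R_lower = x·R_p = 1.265 MΩ, R_upper = (1−x)·R_p = 0.9350 MΩ.
R_L loads the lower segment: effective lower R = 1.170 MΩ.
Loaded-divider output: V_out = 3.17 × 0.5558 = 1.762 V.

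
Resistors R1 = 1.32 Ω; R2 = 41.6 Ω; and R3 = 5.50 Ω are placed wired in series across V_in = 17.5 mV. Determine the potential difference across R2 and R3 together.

V ≈ 17.0 mV

Series total: ΣR = 1.32 + 41.6 + 5.50 = 48.42 Ω.
R_{R2..R3} = 41.6 + 5.50 = 47.10 Ω.
By the voltage-divider rule, V = 17.5 × 47.10/48.42 = 17.02 mV.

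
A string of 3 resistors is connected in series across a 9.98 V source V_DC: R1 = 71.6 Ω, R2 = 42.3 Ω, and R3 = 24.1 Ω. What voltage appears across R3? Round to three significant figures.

V ≈ 1.74 V

Total series resistance ΣR = 71.6 + 42.3 + 24.1 = 138.0 Ω.
V = V_DC · R/ΣR = 9.98 × 0.1746 = 1.743 V.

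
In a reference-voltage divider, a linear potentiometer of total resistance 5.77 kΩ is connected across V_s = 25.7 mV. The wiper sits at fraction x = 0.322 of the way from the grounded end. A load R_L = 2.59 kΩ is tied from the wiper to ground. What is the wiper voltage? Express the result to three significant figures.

Lower segment x·R_p = 1.858 kΩ; upper segment (1−x)·R_p = 3.912 kΩ.
Lower segment in parallel with the load: 1.858 ‖ 2.59 = 1.082 kΩ.
Then V_out = V_s · 1.082/(3.912 + 1.082) = 5.568 mV.
(Unloaded: V_out = x·V_s = 8.28 mV.)

V_out ≈ 5.57 mV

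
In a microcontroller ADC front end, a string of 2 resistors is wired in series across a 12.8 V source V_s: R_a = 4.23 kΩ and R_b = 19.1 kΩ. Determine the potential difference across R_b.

V ≈ 10.5 V

Series total: ΣR = 4.23 + 19.1 = 23.33 kΩ.
By the voltage-divider rule, V = 12.8 × 19.10/23.33 = 10.48 V.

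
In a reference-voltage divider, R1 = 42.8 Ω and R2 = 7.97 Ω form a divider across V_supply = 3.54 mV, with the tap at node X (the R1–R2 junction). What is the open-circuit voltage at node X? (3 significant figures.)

With X open, the divider is unloaded: V_th = 3.54 × 7.97/50.77 = 0.5557 mV.

V_th ≈ 0.556 mV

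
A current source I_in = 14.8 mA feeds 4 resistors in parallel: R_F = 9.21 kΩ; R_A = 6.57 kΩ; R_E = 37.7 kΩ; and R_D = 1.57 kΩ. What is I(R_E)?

I ≈ 0.425 mA

ΣG = 1/9.21 + 1/6.57 + 1/37.7 + 1/1.57 = 0.9243.
By the current-divider rule, I = I_in · G_k/ΣG = 14.8 × 0.02870 = 0.4247 mA.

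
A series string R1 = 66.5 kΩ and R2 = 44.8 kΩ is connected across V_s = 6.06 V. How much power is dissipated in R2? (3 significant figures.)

Series current I = V_s/ΣR = 6.06/111.3 = 0.05445 mA.
P(R2) = I²·R2 = (0.05445)² × 44.8 = 0.1328 mW.

P ≈ 0.133 mW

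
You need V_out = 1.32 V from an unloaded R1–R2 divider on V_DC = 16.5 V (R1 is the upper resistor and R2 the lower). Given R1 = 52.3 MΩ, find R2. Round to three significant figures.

R2 ≈ 4.55 MΩ

Required fraction k = V_out/V_DC = 0.08000.
So R2 = R1 · V_out/(V_DC − V_out) = 52.3 × 1.32/(16.5 − 1.32) = 52.3 × 0.08696 = 4.548 MΩ.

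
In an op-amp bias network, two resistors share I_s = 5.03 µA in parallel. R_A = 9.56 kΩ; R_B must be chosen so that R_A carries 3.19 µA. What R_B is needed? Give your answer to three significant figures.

In a two-way split, I_A/I_s = R_B/(R_A + R_B).
3.19/5.03 = R_B/(R_A + R_B) → R_B = R_A · (0.6342)/(1 − 0.6342) = 9.56 × 1.734 = 16.57 kΩ.

R_B ≈ 16.6 kΩ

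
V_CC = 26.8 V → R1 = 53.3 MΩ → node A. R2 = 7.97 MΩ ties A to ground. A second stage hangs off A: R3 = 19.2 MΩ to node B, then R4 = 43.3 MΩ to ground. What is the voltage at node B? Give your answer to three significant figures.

V_B ≈ 2.17 V

Node A sees R2 in parallel with the series input of stage 2, R3 + R4 = 62.50 MΩ.
R2 ‖ (R3+R4) = 7.069 MΩ.
First divider: V_A = V_CC · 7.069/(53.3 + 7.069) = 3.138 V.
V_B = V_A × 0.6928 = 2.174 V.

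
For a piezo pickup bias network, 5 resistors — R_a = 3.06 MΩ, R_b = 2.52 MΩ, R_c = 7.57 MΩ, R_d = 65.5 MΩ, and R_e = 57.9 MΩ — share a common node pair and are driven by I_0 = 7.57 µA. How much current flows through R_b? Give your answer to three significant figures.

Total conductance ΣG = 1/3.06 + 1/2.52 + 1/7.57 + 1/65.5 + 1/57.9 = 0.8883 (units of 1/MΩ).
Current divider: I(R_b) = I_0 · G_k/ΣG = 7.57 × (0.3968/0.8883) = 7.57 × 0.4467 = 3.382 µA.

I ≈ 3.38 µA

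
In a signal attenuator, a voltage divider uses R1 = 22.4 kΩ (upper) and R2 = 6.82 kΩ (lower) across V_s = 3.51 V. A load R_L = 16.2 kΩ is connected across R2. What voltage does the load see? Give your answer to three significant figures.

R2 ‖ R_L = (6.82 × 16.2)/(6.82 + 16.2) = 4.799 kΩ.
Voltage divider with the loaded lower leg: V_out = 3.51 × 4.799/(22.4 + 4.799) = 3.51 × 0.1765 = 0.6194 V.

V_out ≈ 0.619 V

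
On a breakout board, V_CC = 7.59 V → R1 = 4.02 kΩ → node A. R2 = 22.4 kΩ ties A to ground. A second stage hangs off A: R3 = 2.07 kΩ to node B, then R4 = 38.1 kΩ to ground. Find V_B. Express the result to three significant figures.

V_B ≈ 5.63 V

The second stage (R3 + R4 = 40.17 kΩ) loads node A in parallel with R2.
Effective lower resistance at A: R2 ‖ 40.17 = 14.38 kΩ.
So V_A = 7.59 × 0.7815 = 5.932 V.
Stage 2 is unloaded, so V_B = V_A · R4/(R3+R4) = 5.932 × 38.1/40.17 = 5.626 V.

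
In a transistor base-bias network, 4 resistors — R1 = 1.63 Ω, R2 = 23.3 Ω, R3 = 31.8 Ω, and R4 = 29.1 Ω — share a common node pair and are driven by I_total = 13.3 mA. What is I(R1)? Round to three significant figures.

I ≈ 11.3 mA

ΣG = 1/1.63 + 1/23.3 + 1/31.8 + 1/29.1 = 0.7222.
Current divider: I(R1) = I_total · G_k/ΣG = 13.3 × (0.6135/0.7222) = 13.3 × 0.8495 = 11.30 mA.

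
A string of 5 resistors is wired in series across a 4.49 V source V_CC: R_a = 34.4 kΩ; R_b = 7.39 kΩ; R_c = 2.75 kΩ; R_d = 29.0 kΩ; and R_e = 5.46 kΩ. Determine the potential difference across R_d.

Total series resistance ΣR = 34.4 + 7.39 + 2.75 + 29.0 + 5.46 = 79.00 kΩ.
By the voltage-divider rule, V = 4.49 × 29.00/79.00 = 1.648 V.

V ≈ 1.65 V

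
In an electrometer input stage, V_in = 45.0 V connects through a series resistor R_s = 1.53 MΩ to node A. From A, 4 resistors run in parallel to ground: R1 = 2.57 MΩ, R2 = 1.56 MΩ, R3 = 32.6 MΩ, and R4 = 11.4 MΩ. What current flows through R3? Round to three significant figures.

I ≈ 0.501 µA

Parallel bank: R_p = 1/(1/2.57 + 1/1.56 + 1/32.6 + 1/11.4) = 0.8707 MΩ.
Node voltage V_A = V_in · R_p/(R_s + R_p) = 45.0 × 0.3627 = 16.32 V.
I(R3) = V_A / R3 = 16.32/32.6 = 0.5006 µA.
(Check via current divider: I_total = 18.74 µA; share G_k/ΣG = 0.02671 → same result.)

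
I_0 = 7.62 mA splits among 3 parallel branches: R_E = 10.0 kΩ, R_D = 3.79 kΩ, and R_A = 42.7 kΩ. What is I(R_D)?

Conductances: ΣG = 1/10.0 + 1/3.79 + 1/42.7 = 0.3873 (1/kΩ).
R_D takes the fraction G_k/ΣG = 0.2639/0.3873 = 0.6813, so I = 7.62 × 0.6813 = 5.192 mA.

I ≈ 5.19 mA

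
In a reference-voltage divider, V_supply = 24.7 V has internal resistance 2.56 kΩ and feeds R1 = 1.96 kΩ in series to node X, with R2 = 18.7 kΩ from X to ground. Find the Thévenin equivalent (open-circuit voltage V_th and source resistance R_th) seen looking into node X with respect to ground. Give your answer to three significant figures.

V_th ≈ 19.9 V, R_th ≈ 3.64 kΩ

R1' = 2.56 + 1.96 = 4.520 kΩ (source resistance + R1).
With X open, the divider is unloaded: V_th = 24.7 × 18.7/23.22 = 19.89 V.
Zeroing V_supply shorts the top of R1' to ground, so R_th = R1' ‖ R2 = 3.640 kΩ.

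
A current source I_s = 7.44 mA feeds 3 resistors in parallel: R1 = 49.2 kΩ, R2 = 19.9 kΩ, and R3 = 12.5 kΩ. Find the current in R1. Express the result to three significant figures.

ΣG = 1/49.2 + 1/19.9 + 1/12.5 = 0.1506.
Current divider: I(R1) = I_s · G_k/ΣG = 7.44 × (0.02033/0.1506) = 7.44 × 0.1350 = 1.004 mA.

I ≈ 1.00 mA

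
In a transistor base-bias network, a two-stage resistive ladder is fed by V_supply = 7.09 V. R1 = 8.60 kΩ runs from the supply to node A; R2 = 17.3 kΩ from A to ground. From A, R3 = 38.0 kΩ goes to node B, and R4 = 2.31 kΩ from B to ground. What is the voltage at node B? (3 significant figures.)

V_B ≈ 0.238 V

Looking into the second stage from A: R3 + R4 = 40.31 kΩ appears in parallel with R2.
R2 ‖ (R3+R4) = 12.10 kΩ.
First divider: V_A = V_supply · 12.10/(8.60 + 12.10) = 4.145 V.
V_B = V_A × 0.05731 = 0.2375 V.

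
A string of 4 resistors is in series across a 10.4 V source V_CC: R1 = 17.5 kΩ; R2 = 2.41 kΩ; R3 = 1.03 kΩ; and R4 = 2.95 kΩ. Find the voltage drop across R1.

V ≈ 7.62 V

Total series resistance ΣR = 17.5 + 2.41 + 1.03 + 2.95 = 23.89 kΩ.
Voltage divider: V = V_CC · (17.50 / 23.89) = 10.4 × 0.7325 = 7.618 V.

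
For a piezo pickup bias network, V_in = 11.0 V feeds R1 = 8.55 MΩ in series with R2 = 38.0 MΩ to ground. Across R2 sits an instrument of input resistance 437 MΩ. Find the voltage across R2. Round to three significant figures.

The load sits in parallel with R2, giving an effective lower resistance R2' = R2·R_L/(R2+R_L) = 34.96 MΩ.
Voltage divider with the loaded lower leg: V_out = 11.0 × 34.96/(8.55 + 34.96) = 11.0 × 0.8035 = 8.838 V.
(Unloaded it would be 8.98 V; the load pulls it down.)

V_out ≈ 8.84 V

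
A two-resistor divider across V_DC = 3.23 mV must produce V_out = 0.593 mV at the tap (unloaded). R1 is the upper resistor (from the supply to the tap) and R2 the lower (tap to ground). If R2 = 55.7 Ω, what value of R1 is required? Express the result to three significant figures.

R1 ≈ 248 Ω

Required fraction k = V_out/V_DC = 0.1836.
R1 = R2·(1/k − 1) = 55.7 × 4.447 = 247.7 Ω.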